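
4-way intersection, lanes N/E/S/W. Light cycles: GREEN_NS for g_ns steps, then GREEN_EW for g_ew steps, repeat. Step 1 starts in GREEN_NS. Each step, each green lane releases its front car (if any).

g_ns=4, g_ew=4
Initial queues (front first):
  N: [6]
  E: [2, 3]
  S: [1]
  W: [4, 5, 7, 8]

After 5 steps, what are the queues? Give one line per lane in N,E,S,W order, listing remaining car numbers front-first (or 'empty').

Step 1 [NS]: N:car6-GO,E:wait,S:car1-GO,W:wait | queues: N=0 E=2 S=0 W=4
Step 2 [NS]: N:empty,E:wait,S:empty,W:wait | queues: N=0 E=2 S=0 W=4
Step 3 [NS]: N:empty,E:wait,S:empty,W:wait | queues: N=0 E=2 S=0 W=4
Step 4 [NS]: N:empty,E:wait,S:empty,W:wait | queues: N=0 E=2 S=0 W=4
Step 5 [EW]: N:wait,E:car2-GO,S:wait,W:car4-GO | queues: N=0 E=1 S=0 W=3

N: empty
E: 3
S: empty
W: 5 7 8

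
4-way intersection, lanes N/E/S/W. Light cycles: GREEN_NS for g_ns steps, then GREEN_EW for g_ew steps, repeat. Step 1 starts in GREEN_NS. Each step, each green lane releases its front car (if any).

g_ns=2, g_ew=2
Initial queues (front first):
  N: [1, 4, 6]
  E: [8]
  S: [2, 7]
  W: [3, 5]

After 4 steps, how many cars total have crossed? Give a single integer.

Answer: 7

Derivation:
Step 1 [NS]: N:car1-GO,E:wait,S:car2-GO,W:wait | queues: N=2 E=1 S=1 W=2
Step 2 [NS]: N:car4-GO,E:wait,S:car7-GO,W:wait | queues: N=1 E=1 S=0 W=2
Step 3 [EW]: N:wait,E:car8-GO,S:wait,W:car3-GO | queues: N=1 E=0 S=0 W=1
Step 4 [EW]: N:wait,E:empty,S:wait,W:car5-GO | queues: N=1 E=0 S=0 W=0
Cars crossed by step 4: 7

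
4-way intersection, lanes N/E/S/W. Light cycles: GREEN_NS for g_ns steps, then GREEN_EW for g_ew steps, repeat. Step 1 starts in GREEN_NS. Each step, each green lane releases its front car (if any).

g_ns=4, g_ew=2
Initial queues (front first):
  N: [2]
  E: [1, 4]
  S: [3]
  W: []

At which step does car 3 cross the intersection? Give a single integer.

Step 1 [NS]: N:car2-GO,E:wait,S:car3-GO,W:wait | queues: N=0 E=2 S=0 W=0
Step 2 [NS]: N:empty,E:wait,S:empty,W:wait | queues: N=0 E=2 S=0 W=0
Step 3 [NS]: N:empty,E:wait,S:empty,W:wait | queues: N=0 E=2 S=0 W=0
Step 4 [NS]: N:empty,E:wait,S:empty,W:wait | queues: N=0 E=2 S=0 W=0
Step 5 [EW]: N:wait,E:car1-GO,S:wait,W:empty | queues: N=0 E=1 S=0 W=0
Step 6 [EW]: N:wait,E:car4-GO,S:wait,W:empty | queues: N=0 E=0 S=0 W=0
Car 3 crosses at step 1

1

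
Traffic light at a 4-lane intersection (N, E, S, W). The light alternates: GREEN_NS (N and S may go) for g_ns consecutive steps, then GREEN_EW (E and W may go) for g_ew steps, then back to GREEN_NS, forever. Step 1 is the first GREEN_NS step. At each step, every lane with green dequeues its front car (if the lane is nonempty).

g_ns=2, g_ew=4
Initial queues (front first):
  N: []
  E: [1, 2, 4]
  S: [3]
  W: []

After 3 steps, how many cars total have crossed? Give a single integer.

Step 1 [NS]: N:empty,E:wait,S:car3-GO,W:wait | queues: N=0 E=3 S=0 W=0
Step 2 [NS]: N:empty,E:wait,S:empty,W:wait | queues: N=0 E=3 S=0 W=0
Step 3 [EW]: N:wait,E:car1-GO,S:wait,W:empty | queues: N=0 E=2 S=0 W=0
Cars crossed by step 3: 2

Answer: 2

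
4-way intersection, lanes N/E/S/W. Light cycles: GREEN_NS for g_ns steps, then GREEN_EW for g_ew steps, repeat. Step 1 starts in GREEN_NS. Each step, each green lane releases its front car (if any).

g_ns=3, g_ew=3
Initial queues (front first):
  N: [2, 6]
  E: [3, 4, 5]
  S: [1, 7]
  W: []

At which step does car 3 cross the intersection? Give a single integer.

Step 1 [NS]: N:car2-GO,E:wait,S:car1-GO,W:wait | queues: N=1 E=3 S=1 W=0
Step 2 [NS]: N:car6-GO,E:wait,S:car7-GO,W:wait | queues: N=0 E=3 S=0 W=0
Step 3 [NS]: N:empty,E:wait,S:empty,W:wait | queues: N=0 E=3 S=0 W=0
Step 4 [EW]: N:wait,E:car3-GO,S:wait,W:empty | queues: N=0 E=2 S=0 W=0
Step 5 [EW]: N:wait,E:car4-GO,S:wait,W:empty | queues: N=0 E=1 S=0 W=0
Step 6 [EW]: N:wait,E:car5-GO,S:wait,W:empty | queues: N=0 E=0 S=0 W=0
Car 3 crosses at step 4

4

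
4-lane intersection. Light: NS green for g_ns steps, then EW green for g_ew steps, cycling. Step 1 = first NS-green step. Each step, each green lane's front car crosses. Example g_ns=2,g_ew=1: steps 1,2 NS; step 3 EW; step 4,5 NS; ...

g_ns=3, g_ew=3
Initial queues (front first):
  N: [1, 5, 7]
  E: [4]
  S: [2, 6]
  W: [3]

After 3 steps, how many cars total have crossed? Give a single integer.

Step 1 [NS]: N:car1-GO,E:wait,S:car2-GO,W:wait | queues: N=2 E=1 S=1 W=1
Step 2 [NS]: N:car5-GO,E:wait,S:car6-GO,W:wait | queues: N=1 E=1 S=0 W=1
Step 3 [NS]: N:car7-GO,E:wait,S:empty,W:wait | queues: N=0 E=1 S=0 W=1
Cars crossed by step 3: 5

Answer: 5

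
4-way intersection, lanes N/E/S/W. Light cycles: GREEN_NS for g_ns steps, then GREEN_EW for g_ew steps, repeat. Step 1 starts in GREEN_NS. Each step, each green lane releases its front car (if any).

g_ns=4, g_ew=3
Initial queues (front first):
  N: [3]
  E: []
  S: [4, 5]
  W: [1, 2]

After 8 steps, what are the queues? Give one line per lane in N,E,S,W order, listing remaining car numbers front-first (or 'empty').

Step 1 [NS]: N:car3-GO,E:wait,S:car4-GO,W:wait | queues: N=0 E=0 S=1 W=2
Step 2 [NS]: N:empty,E:wait,S:car5-GO,W:wait | queues: N=0 E=0 S=0 W=2
Step 3 [NS]: N:empty,E:wait,S:empty,W:wait | queues: N=0 E=0 S=0 W=2
Step 4 [NS]: N:empty,E:wait,S:empty,W:wait | queues: N=0 E=0 S=0 W=2
Step 5 [EW]: N:wait,E:empty,S:wait,W:car1-GO | queues: N=0 E=0 S=0 W=1
Step 6 [EW]: N:wait,E:empty,S:wait,W:car2-GO | queues: N=0 E=0 S=0 W=0

N: empty
E: empty
S: empty
W: empty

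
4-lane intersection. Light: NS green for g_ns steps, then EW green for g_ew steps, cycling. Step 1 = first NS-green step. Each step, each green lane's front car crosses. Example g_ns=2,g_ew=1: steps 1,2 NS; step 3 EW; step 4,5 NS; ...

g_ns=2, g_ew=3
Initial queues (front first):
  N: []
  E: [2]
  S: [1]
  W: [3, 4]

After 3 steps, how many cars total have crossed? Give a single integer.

Step 1 [NS]: N:empty,E:wait,S:car1-GO,W:wait | queues: N=0 E=1 S=0 W=2
Step 2 [NS]: N:empty,E:wait,S:empty,W:wait | queues: N=0 E=1 S=0 W=2
Step 3 [EW]: N:wait,E:car2-GO,S:wait,W:car3-GO | queues: N=0 E=0 S=0 W=1
Cars crossed by step 3: 3

Answer: 3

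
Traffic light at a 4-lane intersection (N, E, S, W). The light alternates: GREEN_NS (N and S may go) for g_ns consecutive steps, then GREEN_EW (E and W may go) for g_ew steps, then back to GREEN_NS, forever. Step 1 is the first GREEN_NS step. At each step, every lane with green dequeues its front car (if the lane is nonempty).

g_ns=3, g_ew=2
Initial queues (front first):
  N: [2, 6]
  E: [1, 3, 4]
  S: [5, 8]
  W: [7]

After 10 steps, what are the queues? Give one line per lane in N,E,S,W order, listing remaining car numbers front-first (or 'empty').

Step 1 [NS]: N:car2-GO,E:wait,S:car5-GO,W:wait | queues: N=1 E=3 S=1 W=1
Step 2 [NS]: N:car6-GO,E:wait,S:car8-GO,W:wait | queues: N=0 E=3 S=0 W=1
Step 3 [NS]: N:empty,E:wait,S:empty,W:wait | queues: N=0 E=3 S=0 W=1
Step 4 [EW]: N:wait,E:car1-GO,S:wait,W:car7-GO | queues: N=0 E=2 S=0 W=0
Step 5 [EW]: N:wait,E:car3-GO,S:wait,W:empty | queues: N=0 E=1 S=0 W=0
Step 6 [NS]: N:empty,E:wait,S:empty,W:wait | queues: N=0 E=1 S=0 W=0
Step 7 [NS]: N:empty,E:wait,S:empty,W:wait | queues: N=0 E=1 S=0 W=0
Step 8 [NS]: N:empty,E:wait,S:empty,W:wait | queues: N=0 E=1 S=0 W=0
Step 9 [EW]: N:wait,E:car4-GO,S:wait,W:empty | queues: N=0 E=0 S=0 W=0

N: empty
E: empty
S: empty
W: empty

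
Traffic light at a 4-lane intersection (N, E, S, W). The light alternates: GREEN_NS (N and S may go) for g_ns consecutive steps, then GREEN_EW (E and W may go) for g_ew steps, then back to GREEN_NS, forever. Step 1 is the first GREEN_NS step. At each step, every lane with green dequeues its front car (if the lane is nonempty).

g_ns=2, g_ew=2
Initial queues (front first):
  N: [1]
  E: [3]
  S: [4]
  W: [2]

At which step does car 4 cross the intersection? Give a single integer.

Step 1 [NS]: N:car1-GO,E:wait,S:car4-GO,W:wait | queues: N=0 E=1 S=0 W=1
Step 2 [NS]: N:empty,E:wait,S:empty,W:wait | queues: N=0 E=1 S=0 W=1
Step 3 [EW]: N:wait,E:car3-GO,S:wait,W:car2-GO | queues: N=0 E=0 S=0 W=0
Car 4 crosses at step 1

1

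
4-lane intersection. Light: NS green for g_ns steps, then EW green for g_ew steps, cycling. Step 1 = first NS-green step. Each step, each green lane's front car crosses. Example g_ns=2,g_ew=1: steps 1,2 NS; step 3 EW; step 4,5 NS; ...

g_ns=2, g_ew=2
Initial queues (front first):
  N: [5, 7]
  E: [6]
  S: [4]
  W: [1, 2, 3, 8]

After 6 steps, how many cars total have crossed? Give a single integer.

Answer: 6

Derivation:
Step 1 [NS]: N:car5-GO,E:wait,S:car4-GO,W:wait | queues: N=1 E=1 S=0 W=4
Step 2 [NS]: N:car7-GO,E:wait,S:empty,W:wait | queues: N=0 E=1 S=0 W=4
Step 3 [EW]: N:wait,E:car6-GO,S:wait,W:car1-GO | queues: N=0 E=0 S=0 W=3
Step 4 [EW]: N:wait,E:empty,S:wait,W:car2-GO | queues: N=0 E=0 S=0 W=2
Step 5 [NS]: N:empty,E:wait,S:empty,W:wait | queues: N=0 E=0 S=0 W=2
Step 6 [NS]: N:empty,E:wait,S:empty,W:wait | queues: N=0 E=0 S=0 W=2
Cars crossed by step 6: 6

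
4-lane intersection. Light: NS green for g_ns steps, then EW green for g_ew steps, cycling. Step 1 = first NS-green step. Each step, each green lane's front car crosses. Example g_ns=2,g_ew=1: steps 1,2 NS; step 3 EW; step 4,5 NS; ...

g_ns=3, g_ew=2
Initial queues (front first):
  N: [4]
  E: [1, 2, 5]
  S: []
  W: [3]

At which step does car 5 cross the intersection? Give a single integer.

Step 1 [NS]: N:car4-GO,E:wait,S:empty,W:wait | queues: N=0 E=3 S=0 W=1
Step 2 [NS]: N:empty,E:wait,S:empty,W:wait | queues: N=0 E=3 S=0 W=1
Step 3 [NS]: N:empty,E:wait,S:empty,W:wait | queues: N=0 E=3 S=0 W=1
Step 4 [EW]: N:wait,E:car1-GO,S:wait,W:car3-GO | queues: N=0 E=2 S=0 W=0
Step 5 [EW]: N:wait,E:car2-GO,S:wait,W:empty | queues: N=0 E=1 S=0 W=0
Step 6 [NS]: N:empty,E:wait,S:empty,W:wait | queues: N=0 E=1 S=0 W=0
Step 7 [NS]: N:empty,E:wait,S:empty,W:wait | queues: N=0 E=1 S=0 W=0
Step 8 [NS]: N:empty,E:wait,S:empty,W:wait | queues: N=0 E=1 S=0 W=0
Step 9 [EW]: N:wait,E:car5-GO,S:wait,W:empty | queues: N=0 E=0 S=0 W=0
Car 5 crosses at step 9

9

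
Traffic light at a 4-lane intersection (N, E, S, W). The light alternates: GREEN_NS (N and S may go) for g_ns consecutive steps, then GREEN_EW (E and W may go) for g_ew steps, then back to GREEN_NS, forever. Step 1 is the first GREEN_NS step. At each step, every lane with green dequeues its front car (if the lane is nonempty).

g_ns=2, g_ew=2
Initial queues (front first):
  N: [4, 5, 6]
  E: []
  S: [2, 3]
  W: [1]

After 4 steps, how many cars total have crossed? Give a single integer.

Answer: 5

Derivation:
Step 1 [NS]: N:car4-GO,E:wait,S:car2-GO,W:wait | queues: N=2 E=0 S=1 W=1
Step 2 [NS]: N:car5-GO,E:wait,S:car3-GO,W:wait | queues: N=1 E=0 S=0 W=1
Step 3 [EW]: N:wait,E:empty,S:wait,W:car1-GO | queues: N=1 E=0 S=0 W=0
Step 4 [EW]: N:wait,E:empty,S:wait,W:empty | queues: N=1 E=0 S=0 W=0
Cars crossed by step 4: 5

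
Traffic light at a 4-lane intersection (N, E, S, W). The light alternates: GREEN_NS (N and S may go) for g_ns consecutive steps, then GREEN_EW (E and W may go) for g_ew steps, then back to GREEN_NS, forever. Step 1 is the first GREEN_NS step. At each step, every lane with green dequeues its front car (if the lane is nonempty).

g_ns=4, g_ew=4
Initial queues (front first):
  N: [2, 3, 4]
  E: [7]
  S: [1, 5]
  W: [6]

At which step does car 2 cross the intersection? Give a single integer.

Step 1 [NS]: N:car2-GO,E:wait,S:car1-GO,W:wait | queues: N=2 E=1 S=1 W=1
Step 2 [NS]: N:car3-GO,E:wait,S:car5-GO,W:wait | queues: N=1 E=1 S=0 W=1
Step 3 [NS]: N:car4-GO,E:wait,S:empty,W:wait | queues: N=0 E=1 S=0 W=1
Step 4 [NS]: N:empty,E:wait,S:empty,W:wait | queues: N=0 E=1 S=0 W=1
Step 5 [EW]: N:wait,E:car7-GO,S:wait,W:car6-GO | queues: N=0 E=0 S=0 W=0
Car 2 crosses at step 1

1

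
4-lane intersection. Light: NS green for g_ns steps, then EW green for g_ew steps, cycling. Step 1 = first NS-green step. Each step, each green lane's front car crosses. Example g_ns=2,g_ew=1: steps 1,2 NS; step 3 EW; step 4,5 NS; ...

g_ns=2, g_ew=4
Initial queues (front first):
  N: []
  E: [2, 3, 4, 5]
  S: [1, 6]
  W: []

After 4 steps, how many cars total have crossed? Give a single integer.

Step 1 [NS]: N:empty,E:wait,S:car1-GO,W:wait | queues: N=0 E=4 S=1 W=0
Step 2 [NS]: N:empty,E:wait,S:car6-GO,W:wait | queues: N=0 E=4 S=0 W=0
Step 3 [EW]: N:wait,E:car2-GO,S:wait,W:empty | queues: N=0 E=3 S=0 W=0
Step 4 [EW]: N:wait,E:car3-GO,S:wait,W:empty | queues: N=0 E=2 S=0 W=0
Cars crossed by step 4: 4

Answer: 4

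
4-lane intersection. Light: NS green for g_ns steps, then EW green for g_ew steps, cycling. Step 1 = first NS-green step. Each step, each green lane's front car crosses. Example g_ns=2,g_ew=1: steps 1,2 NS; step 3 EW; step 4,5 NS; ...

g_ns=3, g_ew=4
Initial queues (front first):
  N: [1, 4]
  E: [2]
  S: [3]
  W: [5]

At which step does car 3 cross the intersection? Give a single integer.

Step 1 [NS]: N:car1-GO,E:wait,S:car3-GO,W:wait | queues: N=1 E=1 S=0 W=1
Step 2 [NS]: N:car4-GO,E:wait,S:empty,W:wait | queues: N=0 E=1 S=0 W=1
Step 3 [NS]: N:empty,E:wait,S:empty,W:wait | queues: N=0 E=1 S=0 W=1
Step 4 [EW]: N:wait,E:car2-GO,S:wait,W:car5-GO | queues: N=0 E=0 S=0 W=0
Car 3 crosses at step 1

1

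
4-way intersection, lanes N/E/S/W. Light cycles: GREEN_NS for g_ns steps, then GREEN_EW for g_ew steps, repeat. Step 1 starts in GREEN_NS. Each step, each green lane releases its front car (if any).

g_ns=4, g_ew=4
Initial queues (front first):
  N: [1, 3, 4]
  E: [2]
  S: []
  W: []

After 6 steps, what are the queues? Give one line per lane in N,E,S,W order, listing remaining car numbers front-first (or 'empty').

Step 1 [NS]: N:car1-GO,E:wait,S:empty,W:wait | queues: N=2 E=1 S=0 W=0
Step 2 [NS]: N:car3-GO,E:wait,S:empty,W:wait | queues: N=1 E=1 S=0 W=0
Step 3 [NS]: N:car4-GO,E:wait,S:empty,W:wait | queues: N=0 E=1 S=0 W=0
Step 4 [NS]: N:empty,E:wait,S:empty,W:wait | queues: N=0 E=1 S=0 W=0
Step 5 [EW]: N:wait,E:car2-GO,S:wait,W:empty | queues: N=0 E=0 S=0 W=0

N: empty
E: empty
S: empty
W: empty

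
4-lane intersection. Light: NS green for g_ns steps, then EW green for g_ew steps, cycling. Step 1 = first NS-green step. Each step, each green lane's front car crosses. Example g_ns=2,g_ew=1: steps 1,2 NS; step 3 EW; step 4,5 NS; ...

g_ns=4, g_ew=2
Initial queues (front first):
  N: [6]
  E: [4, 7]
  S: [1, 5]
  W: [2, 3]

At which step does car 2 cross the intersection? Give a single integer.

Step 1 [NS]: N:car6-GO,E:wait,S:car1-GO,W:wait | queues: N=0 E=2 S=1 W=2
Step 2 [NS]: N:empty,E:wait,S:car5-GO,W:wait | queues: N=0 E=2 S=0 W=2
Step 3 [NS]: N:empty,E:wait,S:empty,W:wait | queues: N=0 E=2 S=0 W=2
Step 4 [NS]: N:empty,E:wait,S:empty,W:wait | queues: N=0 E=2 S=0 W=2
Step 5 [EW]: N:wait,E:car4-GO,S:wait,W:car2-GO | queues: N=0 E=1 S=0 W=1
Step 6 [EW]: N:wait,E:car7-GO,S:wait,W:car3-GO | queues: N=0 E=0 S=0 W=0
Car 2 crosses at step 5

5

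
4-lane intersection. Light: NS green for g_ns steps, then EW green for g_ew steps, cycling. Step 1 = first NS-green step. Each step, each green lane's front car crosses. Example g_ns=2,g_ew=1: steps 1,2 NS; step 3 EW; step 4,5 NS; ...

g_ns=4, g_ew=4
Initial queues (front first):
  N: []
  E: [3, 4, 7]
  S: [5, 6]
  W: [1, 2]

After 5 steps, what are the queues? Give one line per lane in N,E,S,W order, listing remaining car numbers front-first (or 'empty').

Step 1 [NS]: N:empty,E:wait,S:car5-GO,W:wait | queues: N=0 E=3 S=1 W=2
Step 2 [NS]: N:empty,E:wait,S:car6-GO,W:wait | queues: N=0 E=3 S=0 W=2
Step 3 [NS]: N:empty,E:wait,S:empty,W:wait | queues: N=0 E=3 S=0 W=2
Step 4 [NS]: N:empty,E:wait,S:empty,W:wait | queues: N=0 E=3 S=0 W=2
Step 5 [EW]: N:wait,E:car3-GO,S:wait,W:car1-GO | queues: N=0 E=2 S=0 W=1

N: empty
E: 4 7
S: empty
W: 2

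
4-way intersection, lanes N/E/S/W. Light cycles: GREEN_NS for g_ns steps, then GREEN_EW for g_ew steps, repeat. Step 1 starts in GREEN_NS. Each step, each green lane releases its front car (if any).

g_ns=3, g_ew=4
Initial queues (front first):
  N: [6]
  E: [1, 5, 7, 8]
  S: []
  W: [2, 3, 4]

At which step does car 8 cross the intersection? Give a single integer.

Step 1 [NS]: N:car6-GO,E:wait,S:empty,W:wait | queues: N=0 E=4 S=0 W=3
Step 2 [NS]: N:empty,E:wait,S:empty,W:wait | queues: N=0 E=4 S=0 W=3
Step 3 [NS]: N:empty,E:wait,S:empty,W:wait | queues: N=0 E=4 S=0 W=3
Step 4 [EW]: N:wait,E:car1-GO,S:wait,W:car2-GO | queues: N=0 E=3 S=0 W=2
Step 5 [EW]: N:wait,E:car5-GO,S:wait,W:car3-GO | queues: N=0 E=2 S=0 W=1
Step 6 [EW]: N:wait,E:car7-GO,S:wait,W:car4-GO | queues: N=0 E=1 S=0 W=0
Step 7 [EW]: N:wait,E:car8-GO,S:wait,W:empty | queues: N=0 E=0 S=0 W=0
Car 8 crosses at step 7

7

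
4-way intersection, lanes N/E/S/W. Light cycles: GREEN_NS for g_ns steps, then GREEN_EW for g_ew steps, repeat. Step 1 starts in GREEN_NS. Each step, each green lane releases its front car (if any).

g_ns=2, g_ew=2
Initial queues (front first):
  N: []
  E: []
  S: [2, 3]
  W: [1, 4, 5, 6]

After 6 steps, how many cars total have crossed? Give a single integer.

Answer: 4

Derivation:
Step 1 [NS]: N:empty,E:wait,S:car2-GO,W:wait | queues: N=0 E=0 S=1 W=4
Step 2 [NS]: N:empty,E:wait,S:car3-GO,W:wait | queues: N=0 E=0 S=0 W=4
Step 3 [EW]: N:wait,E:empty,S:wait,W:car1-GO | queues: N=0 E=0 S=0 W=3
Step 4 [EW]: N:wait,E:empty,S:wait,W:car4-GO | queues: N=0 E=0 S=0 W=2
Step 5 [NS]: N:empty,E:wait,S:empty,W:wait | queues: N=0 E=0 S=0 W=2
Step 6 [NS]: N:empty,E:wait,S:empty,W:wait | queues: N=0 E=0 S=0 W=2
Cars crossed by step 6: 4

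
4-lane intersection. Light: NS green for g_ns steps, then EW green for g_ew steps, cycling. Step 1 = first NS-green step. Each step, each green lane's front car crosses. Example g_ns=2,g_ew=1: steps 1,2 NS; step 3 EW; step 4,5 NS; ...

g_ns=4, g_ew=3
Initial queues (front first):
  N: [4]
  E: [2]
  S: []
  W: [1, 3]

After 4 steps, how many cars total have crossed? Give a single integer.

Answer: 1

Derivation:
Step 1 [NS]: N:car4-GO,E:wait,S:empty,W:wait | queues: N=0 E=1 S=0 W=2
Step 2 [NS]: N:empty,E:wait,S:empty,W:wait | queues: N=0 E=1 S=0 W=2
Step 3 [NS]: N:empty,E:wait,S:empty,W:wait | queues: N=0 E=1 S=0 W=2
Step 4 [NS]: N:empty,E:wait,S:empty,W:wait | queues: N=0 E=1 S=0 W=2
Cars crossed by step 4: 1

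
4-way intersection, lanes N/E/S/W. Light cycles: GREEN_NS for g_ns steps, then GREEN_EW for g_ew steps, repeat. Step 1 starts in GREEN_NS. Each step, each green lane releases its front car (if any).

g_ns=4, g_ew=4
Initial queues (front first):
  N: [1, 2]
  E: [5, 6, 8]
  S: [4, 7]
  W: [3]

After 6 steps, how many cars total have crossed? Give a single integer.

Answer: 7

Derivation:
Step 1 [NS]: N:car1-GO,E:wait,S:car4-GO,W:wait | queues: N=1 E=3 S=1 W=1
Step 2 [NS]: N:car2-GO,E:wait,S:car7-GO,W:wait | queues: N=0 E=3 S=0 W=1
Step 3 [NS]: N:empty,E:wait,S:empty,W:wait | queues: N=0 E=3 S=0 W=1
Step 4 [NS]: N:empty,E:wait,S:empty,W:wait | queues: N=0 E=3 S=0 W=1
Step 5 [EW]: N:wait,E:car5-GO,S:wait,W:car3-GO | queues: N=0 E=2 S=0 W=0
Step 6 [EW]: N:wait,E:car6-GO,S:wait,W:empty | queues: N=0 E=1 S=0 W=0
Cars crossed by step 6: 7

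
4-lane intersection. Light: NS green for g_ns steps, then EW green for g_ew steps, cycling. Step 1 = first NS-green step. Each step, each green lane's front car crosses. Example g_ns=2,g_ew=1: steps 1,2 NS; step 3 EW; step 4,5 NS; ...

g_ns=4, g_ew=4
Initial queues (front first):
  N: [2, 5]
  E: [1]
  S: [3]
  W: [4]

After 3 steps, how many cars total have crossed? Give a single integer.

Answer: 3

Derivation:
Step 1 [NS]: N:car2-GO,E:wait,S:car3-GO,W:wait | queues: N=1 E=1 S=0 W=1
Step 2 [NS]: N:car5-GO,E:wait,S:empty,W:wait | queues: N=0 E=1 S=0 W=1
Step 3 [NS]: N:empty,E:wait,S:empty,W:wait | queues: N=0 E=1 S=0 W=1
Cars crossed by step 3: 3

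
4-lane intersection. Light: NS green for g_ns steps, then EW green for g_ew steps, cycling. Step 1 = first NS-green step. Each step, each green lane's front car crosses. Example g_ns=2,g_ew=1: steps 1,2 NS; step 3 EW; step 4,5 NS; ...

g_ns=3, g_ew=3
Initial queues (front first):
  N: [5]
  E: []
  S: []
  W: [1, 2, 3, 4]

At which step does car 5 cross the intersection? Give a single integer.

Step 1 [NS]: N:car5-GO,E:wait,S:empty,W:wait | queues: N=0 E=0 S=0 W=4
Step 2 [NS]: N:empty,E:wait,S:empty,W:wait | queues: N=0 E=0 S=0 W=4
Step 3 [NS]: N:empty,E:wait,S:empty,W:wait | queues: N=0 E=0 S=0 W=4
Step 4 [EW]: N:wait,E:empty,S:wait,W:car1-GO | queues: N=0 E=0 S=0 W=3
Step 5 [EW]: N:wait,E:empty,S:wait,W:car2-GO | queues: N=0 E=0 S=0 W=2
Step 6 [EW]: N:wait,E:empty,S:wait,W:car3-GO | queues: N=0 E=0 S=0 W=1
Step 7 [NS]: N:empty,E:wait,S:empty,W:wait | queues: N=0 E=0 S=0 W=1
Step 8 [NS]: N:empty,E:wait,S:empty,W:wait | queues: N=0 E=0 S=0 W=1
Step 9 [NS]: N:empty,E:wait,S:empty,W:wait | queues: N=0 E=0 S=0 W=1
Step 10 [EW]: N:wait,E:empty,S:wait,W:car4-GO | queues: N=0 E=0 S=0 W=0
Car 5 crosses at step 1

1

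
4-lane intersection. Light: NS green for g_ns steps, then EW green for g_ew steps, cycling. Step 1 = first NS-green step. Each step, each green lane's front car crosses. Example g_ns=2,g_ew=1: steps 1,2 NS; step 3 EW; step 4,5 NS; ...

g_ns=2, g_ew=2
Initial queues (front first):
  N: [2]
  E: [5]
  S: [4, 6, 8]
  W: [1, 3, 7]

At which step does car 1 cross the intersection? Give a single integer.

Step 1 [NS]: N:car2-GO,E:wait,S:car4-GO,W:wait | queues: N=0 E=1 S=2 W=3
Step 2 [NS]: N:empty,E:wait,S:car6-GO,W:wait | queues: N=0 E=1 S=1 W=3
Step 3 [EW]: N:wait,E:car5-GO,S:wait,W:car1-GO | queues: N=0 E=0 S=1 W=2
Step 4 [EW]: N:wait,E:empty,S:wait,W:car3-GO | queues: N=0 E=0 S=1 W=1
Step 5 [NS]: N:empty,E:wait,S:car8-GO,W:wait | queues: N=0 E=0 S=0 W=1
Step 6 [NS]: N:empty,E:wait,S:empty,W:wait | queues: N=0 E=0 S=0 W=1
Step 7 [EW]: N:wait,E:empty,S:wait,W:car7-GO | queues: N=0 E=0 S=0 W=0
Car 1 crosses at step 3

3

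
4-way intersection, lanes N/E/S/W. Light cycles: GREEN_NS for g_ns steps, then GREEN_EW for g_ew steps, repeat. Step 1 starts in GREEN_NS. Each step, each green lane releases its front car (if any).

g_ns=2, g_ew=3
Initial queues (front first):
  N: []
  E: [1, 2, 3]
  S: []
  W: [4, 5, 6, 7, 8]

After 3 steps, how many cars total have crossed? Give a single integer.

Step 1 [NS]: N:empty,E:wait,S:empty,W:wait | queues: N=0 E=3 S=0 W=5
Step 2 [NS]: N:empty,E:wait,S:empty,W:wait | queues: N=0 E=3 S=0 W=5
Step 3 [EW]: N:wait,E:car1-GO,S:wait,W:car4-GO | queues: N=0 E=2 S=0 W=4
Cars crossed by step 3: 2

Answer: 2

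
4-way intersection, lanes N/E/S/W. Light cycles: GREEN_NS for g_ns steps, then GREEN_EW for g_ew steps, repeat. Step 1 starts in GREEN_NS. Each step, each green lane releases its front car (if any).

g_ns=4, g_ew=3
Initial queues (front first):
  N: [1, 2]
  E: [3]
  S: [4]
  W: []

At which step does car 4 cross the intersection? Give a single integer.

Step 1 [NS]: N:car1-GO,E:wait,S:car4-GO,W:wait | queues: N=1 E=1 S=0 W=0
Step 2 [NS]: N:car2-GO,E:wait,S:empty,W:wait | queues: N=0 E=1 S=0 W=0
Step 3 [NS]: N:empty,E:wait,S:empty,W:wait | queues: N=0 E=1 S=0 W=0
Step 4 [NS]: N:empty,E:wait,S:empty,W:wait | queues: N=0 E=1 S=0 W=0
Step 5 [EW]: N:wait,E:car3-GO,S:wait,W:empty | queues: N=0 E=0 S=0 W=0
Car 4 crosses at step 1

1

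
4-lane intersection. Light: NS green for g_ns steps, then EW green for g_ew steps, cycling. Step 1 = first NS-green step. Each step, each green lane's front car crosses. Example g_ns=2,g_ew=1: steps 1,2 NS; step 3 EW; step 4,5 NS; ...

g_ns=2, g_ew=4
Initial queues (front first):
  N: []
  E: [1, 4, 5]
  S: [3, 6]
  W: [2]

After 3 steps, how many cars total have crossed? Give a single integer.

Answer: 4

Derivation:
Step 1 [NS]: N:empty,E:wait,S:car3-GO,W:wait | queues: N=0 E=3 S=1 W=1
Step 2 [NS]: N:empty,E:wait,S:car6-GO,W:wait | queues: N=0 E=3 S=0 W=1
Step 3 [EW]: N:wait,E:car1-GO,S:wait,W:car2-GO | queues: N=0 E=2 S=0 W=0
Cars crossed by step 3: 4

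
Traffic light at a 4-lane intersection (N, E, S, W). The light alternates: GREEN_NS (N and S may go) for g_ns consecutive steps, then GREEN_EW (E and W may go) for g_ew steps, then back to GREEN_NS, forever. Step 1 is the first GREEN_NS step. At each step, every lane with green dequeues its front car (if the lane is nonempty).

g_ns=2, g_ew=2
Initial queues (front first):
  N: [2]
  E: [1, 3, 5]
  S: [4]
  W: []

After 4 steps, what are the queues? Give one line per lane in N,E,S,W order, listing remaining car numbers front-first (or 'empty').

Step 1 [NS]: N:car2-GO,E:wait,S:car4-GO,W:wait | queues: N=0 E=3 S=0 W=0
Step 2 [NS]: N:empty,E:wait,S:empty,W:wait | queues: N=0 E=3 S=0 W=0
Step 3 [EW]: N:wait,E:car1-GO,S:wait,W:empty | queues: N=0 E=2 S=0 W=0
Step 4 [EW]: N:wait,E:car3-GO,S:wait,W:empty | queues: N=0 E=1 S=0 W=0

N: empty
E: 5
S: empty
W: empty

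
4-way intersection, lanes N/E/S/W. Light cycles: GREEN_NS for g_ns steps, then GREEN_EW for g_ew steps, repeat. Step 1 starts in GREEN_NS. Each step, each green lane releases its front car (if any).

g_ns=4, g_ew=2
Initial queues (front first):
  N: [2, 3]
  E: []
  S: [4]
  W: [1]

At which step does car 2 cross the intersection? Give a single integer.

Step 1 [NS]: N:car2-GO,E:wait,S:car4-GO,W:wait | queues: N=1 E=0 S=0 W=1
Step 2 [NS]: N:car3-GO,E:wait,S:empty,W:wait | queues: N=0 E=0 S=0 W=1
Step 3 [NS]: N:empty,E:wait,S:empty,W:wait | queues: N=0 E=0 S=0 W=1
Step 4 [NS]: N:empty,E:wait,S:empty,W:wait | queues: N=0 E=0 S=0 W=1
Step 5 [EW]: N:wait,E:empty,S:wait,W:car1-GO | queues: N=0 E=0 S=0 W=0
Car 2 crosses at step 1

1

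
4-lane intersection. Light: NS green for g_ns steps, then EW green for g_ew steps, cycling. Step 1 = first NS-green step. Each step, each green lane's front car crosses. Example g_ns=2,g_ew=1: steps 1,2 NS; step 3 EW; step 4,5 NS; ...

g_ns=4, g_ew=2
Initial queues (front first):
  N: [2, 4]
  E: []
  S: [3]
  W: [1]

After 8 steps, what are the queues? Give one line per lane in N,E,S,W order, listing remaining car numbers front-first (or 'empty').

Step 1 [NS]: N:car2-GO,E:wait,S:car3-GO,W:wait | queues: N=1 E=0 S=0 W=1
Step 2 [NS]: N:car4-GO,E:wait,S:empty,W:wait | queues: N=0 E=0 S=0 W=1
Step 3 [NS]: N:empty,E:wait,S:empty,W:wait | queues: N=0 E=0 S=0 W=1
Step 4 [NS]: N:empty,E:wait,S:empty,W:wait | queues: N=0 E=0 S=0 W=1
Step 5 [EW]: N:wait,E:empty,S:wait,W:car1-GO | queues: N=0 E=0 S=0 W=0

N: empty
E: empty
S: empty
W: empty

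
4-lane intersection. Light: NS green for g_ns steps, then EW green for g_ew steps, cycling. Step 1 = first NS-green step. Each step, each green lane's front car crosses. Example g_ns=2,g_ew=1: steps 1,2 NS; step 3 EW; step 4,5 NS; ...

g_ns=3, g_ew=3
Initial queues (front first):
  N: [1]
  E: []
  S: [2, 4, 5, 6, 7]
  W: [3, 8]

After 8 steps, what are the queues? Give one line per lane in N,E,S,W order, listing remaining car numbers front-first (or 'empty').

Step 1 [NS]: N:car1-GO,E:wait,S:car2-GO,W:wait | queues: N=0 E=0 S=4 W=2
Step 2 [NS]: N:empty,E:wait,S:car4-GO,W:wait | queues: N=0 E=0 S=3 W=2
Step 3 [NS]: N:empty,E:wait,S:car5-GO,W:wait | queues: N=0 E=0 S=2 W=2
Step 4 [EW]: N:wait,E:empty,S:wait,W:car3-GO | queues: N=0 E=0 S=2 W=1
Step 5 [EW]: N:wait,E:empty,S:wait,W:car8-GO | queues: N=0 E=0 S=2 W=0
Step 6 [EW]: N:wait,E:empty,S:wait,W:empty | queues: N=0 E=0 S=2 W=0
Step 7 [NS]: N:empty,E:wait,S:car6-GO,W:wait | queues: N=0 E=0 S=1 W=0
Step 8 [NS]: N:empty,E:wait,S:car7-GO,W:wait | queues: N=0 E=0 S=0 W=0

N: empty
E: empty
S: empty
W: empty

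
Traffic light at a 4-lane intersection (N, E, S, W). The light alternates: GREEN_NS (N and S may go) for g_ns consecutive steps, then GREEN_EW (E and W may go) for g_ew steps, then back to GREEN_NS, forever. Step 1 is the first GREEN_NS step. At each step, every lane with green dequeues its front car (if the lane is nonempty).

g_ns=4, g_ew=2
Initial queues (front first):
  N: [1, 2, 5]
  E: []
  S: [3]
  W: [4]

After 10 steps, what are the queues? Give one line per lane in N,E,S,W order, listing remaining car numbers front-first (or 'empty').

Step 1 [NS]: N:car1-GO,E:wait,S:car3-GO,W:wait | queues: N=2 E=0 S=0 W=1
Step 2 [NS]: N:car2-GO,E:wait,S:empty,W:wait | queues: N=1 E=0 S=0 W=1
Step 3 [NS]: N:car5-GO,E:wait,S:empty,W:wait | queues: N=0 E=0 S=0 W=1
Step 4 [NS]: N:empty,E:wait,S:empty,W:wait | queues: N=0 E=0 S=0 W=1
Step 5 [EW]: N:wait,E:empty,S:wait,W:car4-GO | queues: N=0 E=0 S=0 W=0

N: empty
E: empty
S: empty
W: empty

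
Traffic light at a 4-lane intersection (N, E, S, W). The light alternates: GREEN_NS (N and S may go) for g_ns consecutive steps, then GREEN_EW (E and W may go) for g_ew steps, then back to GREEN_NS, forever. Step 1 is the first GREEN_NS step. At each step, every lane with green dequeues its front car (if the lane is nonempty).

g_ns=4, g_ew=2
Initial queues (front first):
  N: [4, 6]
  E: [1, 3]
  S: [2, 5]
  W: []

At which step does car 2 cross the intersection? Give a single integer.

Step 1 [NS]: N:car4-GO,E:wait,S:car2-GO,W:wait | queues: N=1 E=2 S=1 W=0
Step 2 [NS]: N:car6-GO,E:wait,S:car5-GO,W:wait | queues: N=0 E=2 S=0 W=0
Step 3 [NS]: N:empty,E:wait,S:empty,W:wait | queues: N=0 E=2 S=0 W=0
Step 4 [NS]: N:empty,E:wait,S:empty,W:wait | queues: N=0 E=2 S=0 W=0
Step 5 [EW]: N:wait,E:car1-GO,S:wait,W:empty | queues: N=0 E=1 S=0 W=0
Step 6 [EW]: N:wait,E:car3-GO,S:wait,W:empty | queues: N=0 E=0 S=0 W=0
Car 2 crosses at step 1

1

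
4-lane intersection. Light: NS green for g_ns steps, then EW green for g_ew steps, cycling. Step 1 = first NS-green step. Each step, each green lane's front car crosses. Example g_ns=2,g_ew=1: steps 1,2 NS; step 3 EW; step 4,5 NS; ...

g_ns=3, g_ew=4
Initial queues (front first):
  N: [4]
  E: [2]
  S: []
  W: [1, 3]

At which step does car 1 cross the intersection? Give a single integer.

Step 1 [NS]: N:car4-GO,E:wait,S:empty,W:wait | queues: N=0 E=1 S=0 W=2
Step 2 [NS]: N:empty,E:wait,S:empty,W:wait | queues: N=0 E=1 S=0 W=2
Step 3 [NS]: N:empty,E:wait,S:empty,W:wait | queues: N=0 E=1 S=0 W=2
Step 4 [EW]: N:wait,E:car2-GO,S:wait,W:car1-GO | queues: N=0 E=0 S=0 W=1
Step 5 [EW]: N:wait,E:empty,S:wait,W:car3-GO | queues: N=0 E=0 S=0 W=0
Car 1 crosses at step 4

4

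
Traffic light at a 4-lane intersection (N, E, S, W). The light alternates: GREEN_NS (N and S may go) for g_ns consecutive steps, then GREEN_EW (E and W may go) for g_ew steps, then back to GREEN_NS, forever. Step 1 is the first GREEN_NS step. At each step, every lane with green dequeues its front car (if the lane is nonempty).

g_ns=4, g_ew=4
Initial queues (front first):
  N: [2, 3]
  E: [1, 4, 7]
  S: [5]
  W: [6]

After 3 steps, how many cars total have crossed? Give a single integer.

Step 1 [NS]: N:car2-GO,E:wait,S:car5-GO,W:wait | queues: N=1 E=3 S=0 W=1
Step 2 [NS]: N:car3-GO,E:wait,S:empty,W:wait | queues: N=0 E=3 S=0 W=1
Step 3 [NS]: N:empty,E:wait,S:empty,W:wait | queues: N=0 E=3 S=0 W=1
Cars crossed by step 3: 3

Answer: 3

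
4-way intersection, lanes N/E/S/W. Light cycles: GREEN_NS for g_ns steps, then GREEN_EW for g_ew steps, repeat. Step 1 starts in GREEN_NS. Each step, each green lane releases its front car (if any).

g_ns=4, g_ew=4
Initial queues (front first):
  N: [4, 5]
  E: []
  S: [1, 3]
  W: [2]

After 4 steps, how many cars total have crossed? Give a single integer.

Answer: 4

Derivation:
Step 1 [NS]: N:car4-GO,E:wait,S:car1-GO,W:wait | queues: N=1 E=0 S=1 W=1
Step 2 [NS]: N:car5-GO,E:wait,S:car3-GO,W:wait | queues: N=0 E=0 S=0 W=1
Step 3 [NS]: N:empty,E:wait,S:empty,W:wait | queues: N=0 E=0 S=0 W=1
Step 4 [NS]: N:empty,E:wait,S:empty,W:wait | queues: N=0 E=0 S=0 W=1
Cars crossed by step 4: 4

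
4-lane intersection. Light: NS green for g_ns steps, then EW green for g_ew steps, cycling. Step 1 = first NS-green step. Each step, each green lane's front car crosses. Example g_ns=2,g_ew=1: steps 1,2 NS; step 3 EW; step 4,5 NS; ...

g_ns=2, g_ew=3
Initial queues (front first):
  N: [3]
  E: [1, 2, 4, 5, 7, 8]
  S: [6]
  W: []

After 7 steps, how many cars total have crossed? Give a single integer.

Answer: 5

Derivation:
Step 1 [NS]: N:car3-GO,E:wait,S:car6-GO,W:wait | queues: N=0 E=6 S=0 W=0
Step 2 [NS]: N:empty,E:wait,S:empty,W:wait | queues: N=0 E=6 S=0 W=0
Step 3 [EW]: N:wait,E:car1-GO,S:wait,W:empty | queues: N=0 E=5 S=0 W=0
Step 4 [EW]: N:wait,E:car2-GO,S:wait,W:empty | queues: N=0 E=4 S=0 W=0
Step 5 [EW]: N:wait,E:car4-GO,S:wait,W:empty | queues: N=0 E=3 S=0 W=0
Step 6 [NS]: N:empty,E:wait,S:empty,W:wait | queues: N=0 E=3 S=0 W=0
Step 7 [NS]: N:empty,E:wait,S:empty,W:wait | queues: N=0 E=3 S=0 W=0
Cars crossed by step 7: 5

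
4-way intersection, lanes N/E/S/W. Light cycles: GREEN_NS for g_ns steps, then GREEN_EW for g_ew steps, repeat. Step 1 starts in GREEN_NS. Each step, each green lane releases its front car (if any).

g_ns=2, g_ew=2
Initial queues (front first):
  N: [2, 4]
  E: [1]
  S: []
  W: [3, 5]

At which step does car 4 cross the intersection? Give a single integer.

Step 1 [NS]: N:car2-GO,E:wait,S:empty,W:wait | queues: N=1 E=1 S=0 W=2
Step 2 [NS]: N:car4-GO,E:wait,S:empty,W:wait | queues: N=0 E=1 S=0 W=2
Step 3 [EW]: N:wait,E:car1-GO,S:wait,W:car3-GO | queues: N=0 E=0 S=0 W=1
Step 4 [EW]: N:wait,E:empty,S:wait,W:car5-GO | queues: N=0 E=0 S=0 W=0
Car 4 crosses at step 2

2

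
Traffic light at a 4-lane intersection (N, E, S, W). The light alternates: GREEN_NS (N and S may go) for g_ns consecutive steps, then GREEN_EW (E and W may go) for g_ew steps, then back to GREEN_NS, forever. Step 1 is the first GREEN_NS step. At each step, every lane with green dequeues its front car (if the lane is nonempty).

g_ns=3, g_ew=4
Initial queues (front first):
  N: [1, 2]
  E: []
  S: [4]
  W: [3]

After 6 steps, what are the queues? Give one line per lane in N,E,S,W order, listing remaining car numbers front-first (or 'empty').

Step 1 [NS]: N:car1-GO,E:wait,S:car4-GO,W:wait | queues: N=1 E=0 S=0 W=1
Step 2 [NS]: N:car2-GO,E:wait,S:empty,W:wait | queues: N=0 E=0 S=0 W=1
Step 3 [NS]: N:empty,E:wait,S:empty,W:wait | queues: N=0 E=0 S=0 W=1
Step 4 [EW]: N:wait,E:empty,S:wait,W:car3-GO | queues: N=0 E=0 S=0 W=0

N: empty
E: empty
S: empty
W: empty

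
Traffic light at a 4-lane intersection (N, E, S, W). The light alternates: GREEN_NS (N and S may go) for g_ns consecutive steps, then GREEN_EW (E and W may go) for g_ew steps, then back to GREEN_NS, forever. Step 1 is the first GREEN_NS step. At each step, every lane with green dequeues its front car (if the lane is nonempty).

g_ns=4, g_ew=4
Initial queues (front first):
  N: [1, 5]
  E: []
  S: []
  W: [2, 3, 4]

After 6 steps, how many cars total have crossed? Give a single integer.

Step 1 [NS]: N:car1-GO,E:wait,S:empty,W:wait | queues: N=1 E=0 S=0 W=3
Step 2 [NS]: N:car5-GO,E:wait,S:empty,W:wait | queues: N=0 E=0 S=0 W=3
Step 3 [NS]: N:empty,E:wait,S:empty,W:wait | queues: N=0 E=0 S=0 W=3
Step 4 [NS]: N:empty,E:wait,S:empty,W:wait | queues: N=0 E=0 S=0 W=3
Step 5 [EW]: N:wait,E:empty,S:wait,W:car2-GO | queues: N=0 E=0 S=0 W=2
Step 6 [EW]: N:wait,E:empty,S:wait,W:car3-GO | queues: N=0 E=0 S=0 W=1
Cars crossed by step 6: 4

Answer: 4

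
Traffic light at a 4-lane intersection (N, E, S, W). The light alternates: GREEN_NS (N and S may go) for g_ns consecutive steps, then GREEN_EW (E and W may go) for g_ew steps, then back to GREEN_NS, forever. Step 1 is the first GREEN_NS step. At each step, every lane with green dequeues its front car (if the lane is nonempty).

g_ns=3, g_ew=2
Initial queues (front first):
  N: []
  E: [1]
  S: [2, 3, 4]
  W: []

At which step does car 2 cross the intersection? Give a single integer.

Step 1 [NS]: N:empty,E:wait,S:car2-GO,W:wait | queues: N=0 E=1 S=2 W=0
Step 2 [NS]: N:empty,E:wait,S:car3-GO,W:wait | queues: N=0 E=1 S=1 W=0
Step 3 [NS]: N:empty,E:wait,S:car4-GO,W:wait | queues: N=0 E=1 S=0 W=0
Step 4 [EW]: N:wait,E:car1-GO,S:wait,W:empty | queues: N=0 E=0 S=0 W=0
Car 2 crosses at step 1

1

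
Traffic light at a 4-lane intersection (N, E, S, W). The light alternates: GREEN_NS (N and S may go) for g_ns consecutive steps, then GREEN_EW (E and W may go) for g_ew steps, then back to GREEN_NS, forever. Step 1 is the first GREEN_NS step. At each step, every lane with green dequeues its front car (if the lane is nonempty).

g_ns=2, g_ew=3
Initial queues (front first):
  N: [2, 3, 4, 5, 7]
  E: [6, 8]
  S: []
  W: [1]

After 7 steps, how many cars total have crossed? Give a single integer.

Step 1 [NS]: N:car2-GO,E:wait,S:empty,W:wait | queues: N=4 E=2 S=0 W=1
Step 2 [NS]: N:car3-GO,E:wait,S:empty,W:wait | queues: N=3 E=2 S=0 W=1
Step 3 [EW]: N:wait,E:car6-GO,S:wait,W:car1-GO | queues: N=3 E=1 S=0 W=0
Step 4 [EW]: N:wait,E:car8-GO,S:wait,W:empty | queues: N=3 E=0 S=0 W=0
Step 5 [EW]: N:wait,E:empty,S:wait,W:empty | queues: N=3 E=0 S=0 W=0
Step 6 [NS]: N:car4-GO,E:wait,S:empty,W:wait | queues: N=2 E=0 S=0 W=0
Step 7 [NS]: N:car5-GO,E:wait,S:empty,W:wait | queues: N=1 E=0 S=0 W=0
Cars crossed by step 7: 7

Answer: 7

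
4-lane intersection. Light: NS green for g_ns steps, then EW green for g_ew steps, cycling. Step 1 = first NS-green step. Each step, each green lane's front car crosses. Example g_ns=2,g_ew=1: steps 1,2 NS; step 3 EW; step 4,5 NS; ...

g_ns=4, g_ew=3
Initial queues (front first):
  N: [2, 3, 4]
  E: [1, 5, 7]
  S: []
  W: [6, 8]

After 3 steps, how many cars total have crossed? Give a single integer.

Answer: 3

Derivation:
Step 1 [NS]: N:car2-GO,E:wait,S:empty,W:wait | queues: N=2 E=3 S=0 W=2
Step 2 [NS]: N:car3-GO,E:wait,S:empty,W:wait | queues: N=1 E=3 S=0 W=2
Step 3 [NS]: N:car4-GO,E:wait,S:empty,W:wait | queues: N=0 E=3 S=0 W=2
Cars crossed by step 3: 3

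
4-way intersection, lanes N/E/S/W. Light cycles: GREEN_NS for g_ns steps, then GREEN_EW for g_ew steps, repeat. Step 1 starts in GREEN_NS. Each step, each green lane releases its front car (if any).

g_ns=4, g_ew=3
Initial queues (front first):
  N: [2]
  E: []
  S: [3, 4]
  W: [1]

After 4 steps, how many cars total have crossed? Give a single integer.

Step 1 [NS]: N:car2-GO,E:wait,S:car3-GO,W:wait | queues: N=0 E=0 S=1 W=1
Step 2 [NS]: N:empty,E:wait,S:car4-GO,W:wait | queues: N=0 E=0 S=0 W=1
Step 3 [NS]: N:empty,E:wait,S:empty,W:wait | queues: N=0 E=0 S=0 W=1
Step 4 [NS]: N:empty,E:wait,S:empty,W:wait | queues: N=0 E=0 S=0 W=1
Cars crossed by step 4: 3

Answer: 3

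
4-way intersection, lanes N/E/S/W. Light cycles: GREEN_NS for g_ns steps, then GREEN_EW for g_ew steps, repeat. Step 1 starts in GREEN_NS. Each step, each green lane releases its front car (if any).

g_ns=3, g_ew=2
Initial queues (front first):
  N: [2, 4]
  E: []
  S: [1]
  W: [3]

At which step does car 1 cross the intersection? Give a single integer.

Step 1 [NS]: N:car2-GO,E:wait,S:car1-GO,W:wait | queues: N=1 E=0 S=0 W=1
Step 2 [NS]: N:car4-GO,E:wait,S:empty,W:wait | queues: N=0 E=0 S=0 W=1
Step 3 [NS]: N:empty,E:wait,S:empty,W:wait | queues: N=0 E=0 S=0 W=1
Step 4 [EW]: N:wait,E:empty,S:wait,W:car3-GO | queues: N=0 E=0 S=0 W=0
Car 1 crosses at step 1

1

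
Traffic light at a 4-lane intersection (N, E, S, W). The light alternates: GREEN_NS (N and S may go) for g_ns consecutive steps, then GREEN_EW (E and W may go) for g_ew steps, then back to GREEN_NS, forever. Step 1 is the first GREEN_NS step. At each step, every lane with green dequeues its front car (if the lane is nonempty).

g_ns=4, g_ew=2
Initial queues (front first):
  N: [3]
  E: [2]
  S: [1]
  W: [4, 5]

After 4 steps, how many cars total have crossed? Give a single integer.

Answer: 2

Derivation:
Step 1 [NS]: N:car3-GO,E:wait,S:car1-GO,W:wait | queues: N=0 E=1 S=0 W=2
Step 2 [NS]: N:empty,E:wait,S:empty,W:wait | queues: N=0 E=1 S=0 W=2
Step 3 [NS]: N:empty,E:wait,S:empty,W:wait | queues: N=0 E=1 S=0 W=2
Step 4 [NS]: N:empty,E:wait,S:empty,W:wait | queues: N=0 E=1 S=0 W=2
Cars crossed by step 4: 2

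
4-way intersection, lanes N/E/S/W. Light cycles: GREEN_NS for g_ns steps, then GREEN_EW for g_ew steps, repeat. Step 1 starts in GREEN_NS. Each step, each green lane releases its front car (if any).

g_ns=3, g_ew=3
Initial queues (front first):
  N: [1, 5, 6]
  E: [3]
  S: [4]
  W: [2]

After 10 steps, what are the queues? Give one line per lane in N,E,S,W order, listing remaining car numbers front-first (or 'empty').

Step 1 [NS]: N:car1-GO,E:wait,S:car4-GO,W:wait | queues: N=2 E=1 S=0 W=1
Step 2 [NS]: N:car5-GO,E:wait,S:empty,W:wait | queues: N=1 E=1 S=0 W=1
Step 3 [NS]: N:car6-GO,E:wait,S:empty,W:wait | queues: N=0 E=1 S=0 W=1
Step 4 [EW]: N:wait,E:car3-GO,S:wait,W:car2-GO | queues: N=0 E=0 S=0 W=0

N: empty
E: empty
S: empty
W: empty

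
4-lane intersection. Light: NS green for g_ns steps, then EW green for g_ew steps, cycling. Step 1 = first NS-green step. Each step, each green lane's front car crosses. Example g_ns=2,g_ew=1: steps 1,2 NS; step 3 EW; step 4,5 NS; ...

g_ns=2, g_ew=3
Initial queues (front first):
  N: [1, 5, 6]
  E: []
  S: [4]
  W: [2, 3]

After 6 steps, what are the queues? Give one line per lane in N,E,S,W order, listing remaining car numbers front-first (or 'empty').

Step 1 [NS]: N:car1-GO,E:wait,S:car4-GO,W:wait | queues: N=2 E=0 S=0 W=2
Step 2 [NS]: N:car5-GO,E:wait,S:empty,W:wait | queues: N=1 E=0 S=0 W=2
Step 3 [EW]: N:wait,E:empty,S:wait,W:car2-GO | queues: N=1 E=0 S=0 W=1
Step 4 [EW]: N:wait,E:empty,S:wait,W:car3-GO | queues: N=1 E=0 S=0 W=0
Step 5 [EW]: N:wait,E:empty,S:wait,W:empty | queues: N=1 E=0 S=0 W=0
Step 6 [NS]: N:car6-GO,E:wait,S:empty,W:wait | queues: N=0 E=0 S=0 W=0

N: empty
E: empty
S: empty
W: empty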